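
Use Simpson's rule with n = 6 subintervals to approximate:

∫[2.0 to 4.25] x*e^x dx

f(x) = x*e^x
a = 2.0, b = 4.25, n = 6
h = (b - a)/n = 0.375000

Simpson's rule: (h/3)[f(x₀) + 4f(x₁) + 2f(x₂) + ... + f(xₙ)]

x_0 = 2.0000, f(x_0) = 14.778112, coefficient = 1
x_1 = 2.3750, f(x_1) = 25.533656, coefficient = 4
x_2 = 2.7500, f(x_2) = 43.017238, coefficient = 2
x_3 = 3.1250, f(x_3) = 71.124672, coefficient = 4
x_4 = 3.5000, f(x_4) = 115.904082, coefficient = 2
x_5 = 3.8750, f(x_5) = 186.707956, coefficient = 4
x_6 = 4.2500, f(x_6) = 297.948002, coefficient = 1

I ≈ (0.375000/3) × 1764.033891 = 220.504236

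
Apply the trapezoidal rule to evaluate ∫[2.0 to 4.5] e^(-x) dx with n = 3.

f(x) = e^(-x)
a = 2.0, b = 4.5, n = 3
h = (b - a)/n = 0.833333

Trapezoidal rule: (h/2)[f(x₀) + 2f(x₁) + 2f(x₂) + ... + f(xₙ)]

x_0 = 2.0000, f(x_0) = 0.135335, coefficient = 1
x_1 = 2.8333, f(x_1) = 0.058816, coefficient = 2
x_2 = 3.6667, f(x_2) = 0.025562, coefficient = 2
x_3 = 4.5000, f(x_3) = 0.011109, coefficient = 1

I ≈ (0.833333/2) × 0.315200 = 0.131333
Exact value: 0.124226
Error: 0.007107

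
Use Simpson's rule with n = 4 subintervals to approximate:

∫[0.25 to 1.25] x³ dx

f(x) = x³
a = 0.25, b = 1.25, n = 4
h = (b - a)/n = 0.250000

Simpson's rule: (h/3)[f(x₀) + 4f(x₁) + 2f(x₂) + ... + f(xₙ)]

x_0 = 0.2500, f(x_0) = 0.015625, coefficient = 1
x_1 = 0.5000, f(x_1) = 0.125000, coefficient = 4
x_2 = 0.7500, f(x_2) = 0.421875, coefficient = 2
x_3 = 1.0000, f(x_3) = 1.000000, coefficient = 4
x_4 = 1.2500, f(x_4) = 1.953125, coefficient = 1

I ≈ (0.250000/3) × 7.312500 = 0.609375
Exact value: 0.609375
Error: 0.000000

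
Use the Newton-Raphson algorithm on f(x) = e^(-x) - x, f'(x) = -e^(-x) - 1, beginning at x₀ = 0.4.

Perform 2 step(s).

f(x) = e^(-x) - x
f'(x) = -e^(-x) - 1
x₀ = 0.4

Newton-Raphson formula: x_{n+1} = x_n - f(x_n)/f'(x_n)

Iteration 1:
  f(0.400000) = 0.270320
  f'(0.400000) = -1.670320
  x_1 = 0.400000 - 0.270320/(-1.670320) = 0.561837
Iteration 2:
  f(0.561837) = 0.008323
  f'(0.561837) = -1.570161
  x_2 = 0.561837 - 0.008323/(-1.570161) = 0.567138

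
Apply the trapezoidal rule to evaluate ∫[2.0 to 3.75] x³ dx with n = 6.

f(x) = x³
a = 2.0, b = 3.75, n = 6
h = (b - a)/n = 0.291667

Trapezoidal rule: (h/2)[f(x₀) + 2f(x₁) + 2f(x₂) + ... + f(xₙ)]

x_0 = 2.0000, f(x_0) = 8.000000, coefficient = 1
x_1 = 2.2917, f(x_1) = 12.035229, coefficient = 2
x_2 = 2.5833, f(x_2) = 17.240162, coefficient = 2
x_3 = 2.8750, f(x_3) = 23.763672, coefficient = 2
x_4 = 3.1667, f(x_4) = 31.754630, coefficient = 2
x_5 = 3.4583, f(x_5) = 41.361907, coefficient = 2
x_6 = 3.7500, f(x_6) = 52.734375, coefficient = 1

I ≈ (0.291667/2) × 313.045573 = 45.652479
Exact value: 45.438477
Error: 0.214003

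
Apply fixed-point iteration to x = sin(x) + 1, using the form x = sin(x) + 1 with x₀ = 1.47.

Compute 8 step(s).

Equation: x = sin(x) + 1
Fixed-point form: x = sin(x) + 1
x₀ = 1.47

x_1 = g(1.470000) = 1.994924
x_2 = g(1.994924) = 1.911398
x_3 = g(1.911398) = 1.942554
x_4 = g(1.942554) = 1.931690
x_5 = g(1.931690) = 1.935582
x_6 = g(1.935582) = 1.934200
x_7 = g(1.934200) = 1.934692
x_8 = g(1.934692) = 1.934517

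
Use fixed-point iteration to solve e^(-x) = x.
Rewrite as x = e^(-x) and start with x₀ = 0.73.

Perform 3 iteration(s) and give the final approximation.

Equation: e^(-x) = x
Fixed-point form: x = e^(-x)
x₀ = 0.73

x_1 = g(0.730000) = 0.481909
x_2 = g(0.481909) = 0.617603
x_3 = g(0.617603) = 0.539235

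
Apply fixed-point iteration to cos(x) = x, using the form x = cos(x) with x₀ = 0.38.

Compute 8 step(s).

Equation: cos(x) = x
Fixed-point form: x = cos(x)
x₀ = 0.38

x_1 = g(0.380000) = 0.928665
x_2 = g(0.928665) = 0.598904
x_3 = g(0.598904) = 0.825954
x_4 = g(0.825954) = 0.677856
x_5 = g(0.677856) = 0.778919
x_6 = g(0.778919) = 0.711673
x_7 = g(0.711673) = 0.757270
x_8 = g(0.757270) = 0.726714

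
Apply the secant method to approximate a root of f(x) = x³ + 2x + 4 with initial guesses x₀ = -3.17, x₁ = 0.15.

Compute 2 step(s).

f(x) = x³ + 2x + 4
x₀ = -3.17, x₁ = 0.15

Secant formula: x_{n+1} = x_n - f(x_n)(x_n - x_{n-1})/(f(x_n) - f(x_{n-1}))

Iteration 1:
  f(-3.170000) = -34.195013
  f(0.150000) = 4.303375
  x_2 = 0.150000 - 4.303375×(0.150000 - (-3.170000))/(4.303375 - (-34.195013))
       = -0.221112
Iteration 2:
  f(0.150000) = 4.303375
  f(-0.221112) = 3.546966
  x_3 = -0.221112 - 3.546966×(-0.221112 - 0.150000)/(3.546966 - 4.303375)
       = -1.961336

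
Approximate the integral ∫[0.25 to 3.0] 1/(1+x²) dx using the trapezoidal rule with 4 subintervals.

f(x) = 1/(1+x²)
a = 0.25, b = 3.0, n = 4
h = (b - a)/n = 0.687500

Trapezoidal rule: (h/2)[f(x₀) + 2f(x₁) + 2f(x₂) + ... + f(xₙ)]

x_0 = 0.2500, f(x_0) = 0.941176, coefficient = 1
x_1 = 0.9375, f(x_1) = 0.532225, coefficient = 2
x_2 = 1.6250, f(x_2) = 0.274678, coefficient = 2
x_3 = 2.3125, f(x_3) = 0.157538, coefficient = 2
x_4 = 3.0000, f(x_4) = 0.100000, coefficient = 1

I ≈ (0.687500/2) × 2.970059 = 1.020958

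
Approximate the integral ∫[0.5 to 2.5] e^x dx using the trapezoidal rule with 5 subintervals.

f(x) = e^x
a = 0.5, b = 2.5, n = 5
h = (b - a)/n = 0.400000

Trapezoidal rule: (h/2)[f(x₀) + 2f(x₁) + 2f(x₂) + ... + f(xₙ)]

x_0 = 0.5000, f(x_0) = 1.648721, coefficient = 1
x_1 = 0.9000, f(x_1) = 2.459603, coefficient = 2
x_2 = 1.3000, f(x_2) = 3.669297, coefficient = 2
x_3 = 1.7000, f(x_3) = 5.473947, coefficient = 2
x_4 = 2.1000, f(x_4) = 8.166170, coefficient = 2
x_5 = 2.5000, f(x_5) = 12.182494, coefficient = 1

I ≈ (0.400000/2) × 53.369249 = 10.673850
Exact value: 10.533773
Error: 0.140077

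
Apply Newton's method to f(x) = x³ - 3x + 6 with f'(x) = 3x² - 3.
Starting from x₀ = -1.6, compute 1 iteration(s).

f(x) = x³ - 3x + 6
f'(x) = 3x² - 3
x₀ = -1.6

Newton-Raphson formula: x_{n+1} = x_n - f(x_n)/f'(x_n)

Iteration 1:
  f(-1.600000) = 6.704000
  f'(-1.600000) = 4.680000
  x_1 = -1.600000 - 6.704000/4.680000 = -3.032479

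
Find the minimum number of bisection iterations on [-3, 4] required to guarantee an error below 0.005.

We need (b-a)/2^n ≤ 0.005
(4 - (-3))/2^n ≤ 0.005
7/2^n ≤ 0.005
2^n ≥ 1400
n ≥ log₂(1400) = 10.45
n ≥ 11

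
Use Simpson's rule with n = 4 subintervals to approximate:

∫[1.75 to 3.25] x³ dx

f(x) = x³
a = 1.75, b = 3.25, n = 4
h = (b - a)/n = 0.375000

Simpson's rule: (h/3)[f(x₀) + 4f(x₁) + 2f(x₂) + ... + f(xₙ)]

x_0 = 1.7500, f(x_0) = 5.359375, coefficient = 1
x_1 = 2.1250, f(x_1) = 9.595703, coefficient = 4
x_2 = 2.5000, f(x_2) = 15.625000, coefficient = 2
x_3 = 2.8750, f(x_3) = 23.763672, coefficient = 4
x_4 = 3.2500, f(x_4) = 34.328125, coefficient = 1

I ≈ (0.375000/3) × 204.375000 = 25.546875
Exact value: 25.546875
Error: 0.000000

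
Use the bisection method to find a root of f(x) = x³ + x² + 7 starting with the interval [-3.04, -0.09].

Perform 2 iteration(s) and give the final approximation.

f(x) = x³ + x² + 7
Initial interval: [-3.04, -0.09]

Iteration 1:
  c_1 = (-3.040000 + (-0.090000))/2 = -1.565000
  f(c_1) = f(-1.565000) = 5.616188
  f(a) × f(c) < 0, new interval: [-3.040000, -1.565000]
Iteration 2:
  c_2 = (-3.040000 + (-1.565000))/2 = -2.302500
  f(c_2) = f(-2.302500) = 0.094788
  f(a) × f(c) < 0, new interval: [-3.040000, -2.302500]

After 2 iteration(s), the approximation is c_2 = -2.302500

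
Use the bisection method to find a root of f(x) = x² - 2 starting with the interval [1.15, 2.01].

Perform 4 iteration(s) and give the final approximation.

f(x) = x² - 2
Initial interval: [1.15, 2.01]

Iteration 1:
  c_1 = (1.150000 + 2.010000)/2 = 1.580000
  f(c_1) = f(1.580000) = 0.496400
  f(a) × f(c) < 0, new interval: [1.150000, 1.580000]
Iteration 2:
  c_2 = (1.150000 + 1.580000)/2 = 1.365000
  f(c_2) = f(1.365000) = -0.136775
  f(a) × f(c) ≥ 0, new interval: [1.365000, 1.580000]
Iteration 3:
  c_3 = (1.365000 + 1.580000)/2 = 1.472500
  f(c_3) = f(1.472500) = 0.168256
  f(a) × f(c) < 0, new interval: [1.365000, 1.472500]
Iteration 4:
  c_4 = (1.365000 + 1.472500)/2 = 1.418750
  f(c_4) = f(1.418750) = 0.012852
  f(a) × f(c) < 0, new interval: [1.365000, 1.418750]

After 4 iteration(s), the approximation is c_4 = 1.418750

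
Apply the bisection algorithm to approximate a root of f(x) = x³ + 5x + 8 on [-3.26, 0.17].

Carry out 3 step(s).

f(x) = x³ + 5x + 8
Initial interval: [-3.26, 0.17]

Iteration 1:
  c_1 = (-3.260000 + 0.170000)/2 = -1.545000
  f(c_1) = f(-1.545000) = -3.412954
  f(a) × f(c) ≥ 0, new interval: [-1.545000, 0.170000]
Iteration 2:
  c_2 = (-1.545000 + 0.170000)/2 = -0.687500
  f(c_2) = f(-0.687500) = 4.237549
  f(a) × f(c) < 0, new interval: [-1.545000, -0.687500]
Iteration 3:
  c_3 = (-1.545000 + (-0.687500))/2 = -1.116250
  f(c_3) = f(-1.116250) = 1.027887
  f(a) × f(c) < 0, new interval: [-1.545000, -1.116250]

After 3 iteration(s), the approximation is c_3 = -1.116250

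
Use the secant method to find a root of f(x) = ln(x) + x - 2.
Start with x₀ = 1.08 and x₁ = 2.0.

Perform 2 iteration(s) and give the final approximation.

f(x) = ln(x) + x - 2
x₀ = 1.08, x₁ = 2.0

Secant formula: x_{n+1} = x_n - f(x_n)(x_n - x_{n-1})/(f(x_n) - f(x_{n-1}))

Iteration 1:
  f(1.080000) = -0.843039
  f(2.000000) = 0.693147
  x_2 = 2.000000 - 0.693147×(2.000000 - 1.080000)/(0.693147 - (-0.843039))
       = 1.584884
Iteration 2:
  f(2.000000) = 0.693147
  f(1.584884) = 0.045395
  x_3 = 1.584884 - 0.045395×(1.584884 - 2.000000)/(0.045395 - 0.693147)
       = 1.555792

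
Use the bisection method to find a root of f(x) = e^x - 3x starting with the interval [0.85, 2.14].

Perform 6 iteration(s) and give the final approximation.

f(x) = e^x - 3x
Initial interval: [0.85, 2.14]

Iteration 1:
  c_1 = (0.850000 + 2.140000)/2 = 1.495000
  f(c_1) = f(1.495000) = -0.025663
  f(a) × f(c) ≥ 0, new interval: [1.495000, 2.140000]
Iteration 2:
  c_2 = (1.495000 + 2.140000)/2 = 1.817500
  f(c_2) = f(1.817500) = 0.703948
  f(a) × f(c) < 0, new interval: [1.495000, 1.817500]
Iteration 3:
  c_3 = (1.495000 + 1.817500)/2 = 1.656250
  f(c_3) = f(1.656250) = 0.270875
  f(a) × f(c) < 0, new interval: [1.495000, 1.656250]
Iteration 4:
  c_4 = (1.495000 + 1.656250)/2 = 1.575625
  f(c_4) = f(1.575625) = 0.106887
  f(a) × f(c) < 0, new interval: [1.495000, 1.575625]
Iteration 5:
  c_5 = (1.495000 + 1.575625)/2 = 1.535313
  f(c_5) = f(1.535313) = 0.036839
  f(a) × f(c) < 0, new interval: [1.495000, 1.535313]
Iteration 6:
  c_6 = (1.495000 + 1.535313)/2 = 1.515156
  f(c_6) = f(1.515156) = 0.004663
  f(a) × f(c) < 0, new interval: [1.495000, 1.515156]

After 6 iteration(s), the approximation is c_6 = 1.515156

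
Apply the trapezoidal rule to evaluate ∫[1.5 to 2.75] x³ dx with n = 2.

f(x) = x³
a = 1.5, b = 2.75, n = 2
h = (b - a)/n = 0.625000

Trapezoidal rule: (h/2)[f(x₀) + 2f(x₁) + 2f(x₂) + ... + f(xₙ)]

x_0 = 1.5000, f(x_0) = 3.375000, coefficient = 1
x_1 = 2.1250, f(x_1) = 9.595703, coefficient = 2
x_2 = 2.7500, f(x_2) = 20.796875, coefficient = 1

I ≈ (0.625000/2) × 43.363281 = 13.551025
Exact value: 13.032227
Error: 0.518799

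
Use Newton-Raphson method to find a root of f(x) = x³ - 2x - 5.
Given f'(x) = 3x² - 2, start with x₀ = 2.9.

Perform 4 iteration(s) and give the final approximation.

f(x) = x³ - 2x - 5
f'(x) = 3x² - 2
x₀ = 2.9

Newton-Raphson formula: x_{n+1} = x_n - f(x_n)/f'(x_n)

Iteration 1:
  f(2.900000) = 13.589000
  f'(2.900000) = 23.230000
  x_1 = 2.900000 - 13.589000/23.230000 = 2.315024
Iteration 2:
  f(2.315024) = 2.776939
  f'(2.315024) = 14.078004
  x_2 = 2.315024 - 2.776939/14.078004 = 2.117770
Iteration 3:
  f(2.117770) = 0.262551
  f'(2.117770) = 11.454848
  x_3 = 2.117770 - 0.262551/11.454848 = 2.094849
Iteration 4:
  f(2.094849) = 0.003326
  f'(2.094849) = 11.165182
  x_4 = 2.094849 - 0.003326/11.165182 = 2.094552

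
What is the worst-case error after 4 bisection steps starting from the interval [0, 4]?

Bisection error bound: |error| ≤ (b-a)/2^n
|error| ≤ (4 - 0)/2^4 = 4/2^4
|error| ≤ 0.2500000000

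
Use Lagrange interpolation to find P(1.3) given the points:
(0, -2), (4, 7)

Lagrange interpolation formula:
P(x) = Σ yᵢ × Lᵢ(x)
where Lᵢ(x) = Π_{j≠i} (x - xⱼ)/(xᵢ - xⱼ)

L_0(1.3) = (1.3 - 4)/(0 - 4) = 0.675000
L_1(1.3) = (1.3 - 0)/(4 - 0) = 0.325000

P(1.3) = (-2)×L_0(1.3) + 7×L_1(1.3)
P(1.3) = 0.925000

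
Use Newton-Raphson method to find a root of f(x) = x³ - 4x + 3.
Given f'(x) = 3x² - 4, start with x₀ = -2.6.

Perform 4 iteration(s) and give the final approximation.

f(x) = x³ - 4x + 3
f'(x) = 3x² - 4
x₀ = -2.6

Newton-Raphson formula: x_{n+1} = x_n - f(x_n)/f'(x_n)

Iteration 1:
  f(-2.600000) = -4.176000
  f'(-2.600000) = 16.280000
  x_1 = -2.600000 - (-4.176000)/16.280000 = -2.343489
Iteration 2:
  f(-2.343489) = -0.496346
  f'(-2.343489) = 12.475821
  x_2 = -2.343489 - (-0.496346)/12.475821 = -2.303704
Iteration 3:
  f(-2.303704) = -0.011065
  f'(-2.303704) = 11.921161
  x_3 = -2.303704 - (-0.011065)/11.921161 = -2.302776
Iteration 4:
  f(-2.302776) = -0.000006
  f'(-2.302776) = 11.908334
  x_4 = -2.302776 - (-0.000006)/11.908334 = -2.302776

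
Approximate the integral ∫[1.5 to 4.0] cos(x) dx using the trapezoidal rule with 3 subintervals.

f(x) = cos(x)
a = 1.5, b = 4.0, n = 3
h = (b - a)/n = 0.833333

Trapezoidal rule: (h/2)[f(x₀) + 2f(x₁) + 2f(x₂) + ... + f(xₙ)]

x_0 = 1.5000, f(x_0) = 0.070737, coefficient = 1
x_1 = 2.3333, f(x_1) = -0.690758, coefficient = 2
x_2 = 3.1667, f(x_2) = -0.999686, coefficient = 2
x_3 = 4.0000, f(x_3) = -0.653644, coefficient = 1

I ≈ (0.833333/2) × -3.963794 = -1.651581
Exact value: -1.754297
Error: 0.102717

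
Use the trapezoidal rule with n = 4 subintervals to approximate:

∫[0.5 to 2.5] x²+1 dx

f(x) = x²+1
a = 0.5, b = 2.5, n = 4
h = (b - a)/n = 0.500000

Trapezoidal rule: (h/2)[f(x₀) + 2f(x₁) + 2f(x₂) + ... + f(xₙ)]

x_0 = 0.5000, f(x_0) = 1.250000, coefficient = 1
x_1 = 1.0000, f(x_1) = 2.000000, coefficient = 2
x_2 = 1.5000, f(x_2) = 3.250000, coefficient = 2
x_3 = 2.0000, f(x_3) = 5.000000, coefficient = 2
x_4 = 2.5000, f(x_4) = 7.250000, coefficient = 1

I ≈ (0.500000/2) × 29.000000 = 7.250000
Exact value: 7.166667
Error: 0.083333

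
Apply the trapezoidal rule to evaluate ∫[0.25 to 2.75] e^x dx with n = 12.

f(x) = e^x
a = 0.25, b = 2.75, n = 12
h = (b - a)/n = 0.208333

Trapezoidal rule: (h/2)[f(x₀) + 2f(x₁) + 2f(x₂) + ... + f(xₙ)]

x_0 = 0.2500, f(x_0) = 1.284025, coefficient = 1
x_1 = 0.4583, f(x_1) = 1.581436, coefficient = 2
x_2 = 0.6667, f(x_2) = 1.947734, coefficient = 2
x_3 = 0.8750, f(x_3) = 2.398875, coefficient = 2
x_4 = 1.0833, f(x_4) = 2.954512, coefficient = 2
x_5 = 1.2917, f(x_5) = 3.638846, coefficient = 2
x_6 = 1.5000, f(x_6) = 4.481689, coefficient = 2
x_7 = 1.7083, f(x_7) = 5.519754, coefficient = 2
x_8 = 1.9167, f(x_8) = 6.798260, coefficient = 2
x_9 = 2.1250, f(x_9) = 8.372897, coefficient = 2
x_10 = 2.3333, f(x_10) = 10.312259, coefficient = 2
x_11 = 2.5417, f(x_11) = 12.700821, coefficient = 2
x_12 = 2.7500, f(x_12) = 15.642632, coefficient = 1

I ≈ (0.208333/2) × 138.340825 = 14.410503
Exact value: 14.358606
Error: 0.051896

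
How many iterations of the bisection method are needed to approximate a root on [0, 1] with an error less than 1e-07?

We need (b-a)/2^n ≤ 1e-07
(1 - 0)/2^n ≤ 1e-07
1/2^n ≤ 1e-07
2^n ≥ 10000000
n ≥ log₂(10000000) = 23.25
n ≥ 24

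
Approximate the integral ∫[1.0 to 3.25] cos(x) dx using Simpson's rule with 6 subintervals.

f(x) = cos(x)
a = 1.0, b = 3.25, n = 6
h = (b - a)/n = 0.375000

Simpson's rule: (h/3)[f(x₀) + 4f(x₁) + 2f(x₂) + ... + f(xₙ)]

x_0 = 1.0000, f(x_0) = 0.540302, coefficient = 1
x_1 = 1.3750, f(x_1) = 0.194548, coefficient = 4
x_2 = 1.7500, f(x_2) = -0.178246, coefficient = 2
x_3 = 2.1250, f(x_3) = -0.526266, coefficient = 4
x_4 = 2.5000, f(x_4) = -0.801144, coefficient = 2
x_5 = 2.8750, f(x_5) = -0.964674, coefficient = 4
x_6 = 3.2500, f(x_6) = -0.994130, coefficient = 1

I ≈ (0.375000/3) × -7.598178 = -0.949772
Exact value: -0.949666
Error: 0.000106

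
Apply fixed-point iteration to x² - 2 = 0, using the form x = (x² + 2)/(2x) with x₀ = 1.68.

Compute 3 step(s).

Equation: x² - 2 = 0
Fixed-point form: x = (x² + 2)/(2x)
x₀ = 1.68

x_1 = g(1.680000) = 1.435238
x_2 = g(1.435238) = 1.414368
x_3 = g(1.414368) = 1.414214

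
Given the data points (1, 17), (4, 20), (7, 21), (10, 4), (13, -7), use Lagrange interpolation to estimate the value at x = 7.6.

Lagrange interpolation formula:
P(x) = Σ yᵢ × Lᵢ(x)
where Lᵢ(x) = Π_{j≠i} (x - xⱼ)/(xᵢ - xⱼ)

L_0(7.6) = (7.6 - 4)/(1 - 4) × (7.6 - 7)/(1 - 7) × (7.6 - 10)/(1 - 10) × (7.6 - 13)/(1 - 13) = 0.014400
L_1(7.6) = (7.6 - 1)/(4 - 1) × (7.6 - 7)/(4 - 7) × (7.6 - 10)/(4 - 10) × (7.6 - 13)/(4 - 13) = -0.105600
L_2(7.6) = (7.6 - 1)/(7 - 1) × (7.6 - 4)/(7 - 4) × (7.6 - 10)/(7 - 10) × (7.6 - 13)/(7 - 13) = 0.950400
L_3(7.6) = (7.6 - 1)/(10 - 1) × (7.6 - 4)/(10 - 4) × (7.6 - 7)/(10 - 7) × (7.6 - 13)/(10 - 13) = 0.158400
L_4(7.6) = (7.6 - 1)/(13 - 1) × (7.6 - 4)/(13 - 4) × (7.6 - 7)/(13 - 7) × (7.6 - 10)/(13 - 10) = -0.017600

P(7.6) = 17×L_0(7.6) + 20×L_1(7.6) + 21×L_2(7.6) + 4×L_3(7.6) + (-7)×L_4(7.6)
P(7.6) = 18.848000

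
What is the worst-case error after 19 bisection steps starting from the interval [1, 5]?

Bisection error bound: |error| ≤ (b-a)/2^n
|error| ≤ (5 - 1)/2^19 = 4/2^19
|error| ≤ 0.0000076294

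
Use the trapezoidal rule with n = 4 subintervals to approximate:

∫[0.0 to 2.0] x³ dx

f(x) = x³
a = 0.0, b = 2.0, n = 4
h = (b - a)/n = 0.500000

Trapezoidal rule: (h/2)[f(x₀) + 2f(x₁) + 2f(x₂) + ... + f(xₙ)]

x_0 = 0.0000, f(x_0) = 0.000000, coefficient = 1
x_1 = 0.5000, f(x_1) = 0.125000, coefficient = 2
x_2 = 1.0000, f(x_2) = 1.000000, coefficient = 2
x_3 = 1.5000, f(x_3) = 3.375000, coefficient = 2
x_4 = 2.0000, f(x_4) = 8.000000, coefficient = 1

I ≈ (0.500000/2) × 17.000000 = 4.250000
Exact value: 4.000000
Error: 0.250000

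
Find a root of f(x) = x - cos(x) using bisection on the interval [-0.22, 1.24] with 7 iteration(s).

f(x) = x - cos(x)
Initial interval: [-0.22, 1.24]

Iteration 1:
  c_1 = (-0.220000 + 1.240000)/2 = 0.510000
  f(c_1) = f(0.510000) = -0.362745
  f(a) × f(c) ≥ 0, new interval: [0.510000, 1.240000]
Iteration 2:
  c_2 = (0.510000 + 1.240000)/2 = 0.875000
  f(c_2) = f(0.875000) = 0.234003
  f(a) × f(c) < 0, new interval: [0.510000, 0.875000]
Iteration 3:
  c_3 = (0.510000 + 0.875000)/2 = 0.692500
  f(c_3) = f(0.692500) = -0.077152
  f(a) × f(c) ≥ 0, new interval: [0.692500, 0.875000]
Iteration 4:
  c_4 = (0.692500 + 0.875000)/2 = 0.783750
  f(c_4) = f(0.783750) = 0.075479
  f(a) × f(c) < 0, new interval: [0.692500, 0.783750]
Iteration 5:
  c_5 = (0.692500 + 0.783750)/2 = 0.738125
  f(c_5) = f(0.738125) = -0.001607
  f(a) × f(c) ≥ 0, new interval: [0.738125, 0.783750]
Iteration 6:
  c_6 = (0.738125 + 0.783750)/2 = 0.760937
  f(c_6) = f(0.760937) = 0.036748
  f(a) × f(c) < 0, new interval: [0.738125, 0.760937]
Iteration 7:
  c_7 = (0.738125 + 0.760937)/2 = 0.749531
  f(c_7) = f(0.749531) = 0.017523
  f(a) × f(c) < 0, new interval: [0.738125, 0.749531]

After 7 iteration(s), the approximation is c_7 = 0.749531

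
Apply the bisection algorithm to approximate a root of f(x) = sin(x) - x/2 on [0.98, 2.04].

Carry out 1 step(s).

f(x) = sin(x) - x/2
Initial interval: [0.98, 2.04]

Iteration 1:
  c_1 = (0.980000 + 2.040000)/2 = 1.510000
  f(c_1) = f(1.510000) = 0.243152
  f(a) × f(c) ≥ 0, new interval: [1.510000, 2.040000]

After 1 iteration(s), the approximation is c_1 = 1.510000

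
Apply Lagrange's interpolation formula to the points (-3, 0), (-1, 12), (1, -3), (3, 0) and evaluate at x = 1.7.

Lagrange interpolation formula:
P(x) = Σ yᵢ × Lᵢ(x)
where Lᵢ(x) = Π_{j≠i} (x - xⱼ)/(xᵢ - xⱼ)

L_0(1.7) = (1.7 - (-1))/(-3 - (-1)) × (1.7 - 1)/(-3 - 1) × (1.7 - 3)/(-3 - 3) = 0.051187
L_1(1.7) = (1.7 - (-3))/(-1 - (-3)) × (1.7 - 1)/(-1 - 1) × (1.7 - 3)/(-1 - 3) = -0.267313
L_2(1.7) = (1.7 - (-3))/(1 - (-3)) × (1.7 - (-1))/(1 - (-1)) × (1.7 - 3)/(1 - 3) = 1.031063
L_3(1.7) = (1.7 - (-3))/(3 - (-3)) × (1.7 - (-1))/(3 - (-1)) × (1.7 - 1)/(3 - 1) = 0.185063

P(1.7) = 0×L_0(1.7) + 12×L_1(1.7) + (-3)×L_2(1.7) + 0×L_3(1.7)
P(1.7) = -6.300938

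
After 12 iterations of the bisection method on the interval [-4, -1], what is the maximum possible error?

Bisection error bound: |error| ≤ (b-a)/2^n
|error| ≤ (-1 - (-4))/2^12 = 3/2^12
|error| ≤ 0.0007324219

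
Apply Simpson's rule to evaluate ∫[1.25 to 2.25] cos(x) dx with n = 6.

f(x) = cos(x)
a = 1.25, b = 2.25, n = 6
h = (b - a)/n = 0.166667

Simpson's rule: (h/3)[f(x₀) + 4f(x₁) + 2f(x₂) + ... + f(xₙ)]

x_0 = 1.2500, f(x_0) = 0.315322, coefficient = 1
x_1 = 1.4167, f(x_1) = 0.153520, coefficient = 4
x_2 = 1.5833, f(x_2) = -0.012537, coefficient = 2
x_3 = 1.7500, f(x_3) = -0.178246, coefficient = 4
x_4 = 1.9167, f(x_4) = -0.339016, coefficient = 2
x_5 = 2.0833, f(x_5) = -0.490390, coefficient = 4
x_6 = 2.2500, f(x_6) = -0.628174, coefficient = 1

I ≈ (0.166667/3) × -3.076419 = -0.170912
Exact value: -0.170911
Error: 0.000001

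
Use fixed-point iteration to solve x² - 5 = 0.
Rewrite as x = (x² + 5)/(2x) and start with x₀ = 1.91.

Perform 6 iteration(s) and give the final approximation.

Equation: x² - 5 = 0
Fixed-point form: x = (x² + 5)/(2x)
x₀ = 1.91

x_1 = g(1.910000) = 2.263901
x_2 = g(2.263901) = 2.236239
x_3 = g(2.236239) = 2.236068
x_4 = g(2.236068) = 2.236068
x_5 = g(2.236068) = 2.236068
x_6 = g(2.236068) = 2.236068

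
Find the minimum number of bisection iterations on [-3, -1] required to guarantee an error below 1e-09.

We need (b-a)/2^n ≤ 1e-09
(-1 - (-3))/2^n ≤ 1e-09
2/2^n ≤ 1e-09
2^n ≥ 2000000000
n ≥ log₂(2000000000) = 30.90
n ≥ 31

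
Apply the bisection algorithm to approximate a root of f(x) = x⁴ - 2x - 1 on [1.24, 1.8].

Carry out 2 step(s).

f(x) = x⁴ - 2x - 1
Initial interval: [1.24, 1.8]

Iteration 1:
  c_1 = (1.240000 + 1.800000)/2 = 1.520000
  f(c_1) = f(1.520000) = 1.297948
  f(a) × f(c) < 0, new interval: [1.240000, 1.520000]
Iteration 2:
  c_2 = (1.240000 + 1.520000)/2 = 1.380000
  f(c_2) = f(1.380000) = -0.133261
  f(a) × f(c) ≥ 0, new interval: [1.380000, 1.520000]

After 2 iteration(s), the approximation is c_2 = 1.380000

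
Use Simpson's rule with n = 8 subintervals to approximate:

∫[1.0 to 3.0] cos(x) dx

f(x) = cos(x)
a = 1.0, b = 3.0, n = 8
h = (b - a)/n = 0.250000

Simpson's rule: (h/3)[f(x₀) + 4f(x₁) + 2f(x₂) + ... + f(xₙ)]

x_0 = 1.0000, f(x_0) = 0.540302, coefficient = 1
x_1 = 1.2500, f(x_1) = 0.315322, coefficient = 4
x_2 = 1.5000, f(x_2) = 0.070737, coefficient = 2
x_3 = 1.7500, f(x_3) = -0.178246, coefficient = 4
x_4 = 2.0000, f(x_4) = -0.416147, coefficient = 2
x_5 = 2.2500, f(x_5) = -0.628174, coefficient = 4
x_6 = 2.5000, f(x_6) = -0.801144, coefficient = 2
x_7 = 2.7500, f(x_7) = -0.924302, coefficient = 4
x_8 = 3.0000, f(x_8) = -0.989992, coefficient = 1

I ≈ (0.250000/3) × -8.404395 = -0.700366
Exact value: -0.700351
Error: 0.000015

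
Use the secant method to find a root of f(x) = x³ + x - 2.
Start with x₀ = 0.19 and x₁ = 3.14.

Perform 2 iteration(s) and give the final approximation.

f(x) = x³ + x - 2
x₀ = 0.19, x₁ = 3.14

Secant formula: x_{n+1} = x_n - f(x_n)(x_n - x_{n-1})/(f(x_n) - f(x_{n-1}))

Iteration 1:
  f(0.190000) = -1.803141
  f(3.140000) = 32.099144
  x_2 = 3.140000 - 32.099144×(3.140000 - 0.190000)/(32.099144 - (-1.803141))
       = 0.346900
Iteration 2:
  f(3.140000) = 32.099144
  f(0.346900) = -1.611354
  x_3 = 0.346900 - (-1.611354)×(0.346900 - 3.140000)/(-1.611354 - 32.099144)
       = 0.480409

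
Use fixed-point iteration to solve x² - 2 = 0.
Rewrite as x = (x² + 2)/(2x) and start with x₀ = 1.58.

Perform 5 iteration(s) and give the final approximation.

Equation: x² - 2 = 0
Fixed-point form: x = (x² + 2)/(2x)
x₀ = 1.58

x_1 = g(1.580000) = 1.422911
x_2 = g(1.422911) = 1.414240
x_3 = g(1.414240) = 1.414214
x_4 = g(1.414214) = 1.414214
x_5 = g(1.414214) = 1.414214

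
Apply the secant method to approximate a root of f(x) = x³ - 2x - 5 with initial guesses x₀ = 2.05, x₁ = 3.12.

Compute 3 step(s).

f(x) = x³ - 2x - 5
x₀ = 2.05, x₁ = 3.12

Secant formula: x_{n+1} = x_n - f(x_n)(x_n - x_{n-1})/(f(x_n) - f(x_{n-1}))

Iteration 1:
  f(2.050000) = -0.484875
  f(3.120000) = 19.131328
  x_2 = 3.120000 - 19.131328×(3.120000 - 2.050000)/(19.131328 - (-0.484875))
       = 2.076448
Iteration 2:
  f(3.120000) = 19.131328
  f(2.076448) = -0.200004
  x_3 = 2.076448 - (-0.200004)×(2.076448 - 3.120000)/(-0.200004 - 19.131328)
       = 2.087245
Iteration 3:
  f(2.076448) = -0.200004
  f(2.087245) = -0.081215
  x_4 = 2.087245 - (-0.081215)×(2.087245 - 2.076448)/(-0.081215 - (-0.200004))
       = 2.094627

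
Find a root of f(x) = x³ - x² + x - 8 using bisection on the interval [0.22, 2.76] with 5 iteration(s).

f(x) = x³ - x² + x - 8
Initial interval: [0.22, 2.76]

Iteration 1:
  c_1 = (0.220000 + 2.760000)/2 = 1.490000
  f(c_1) = f(1.490000) = -5.422151
  f(a) × f(c) ≥ 0, new interval: [1.490000, 2.760000]
Iteration 2:
  c_2 = (1.490000 + 2.760000)/2 = 2.125000
  f(c_2) = f(2.125000) = -0.794922
  f(a) × f(c) ≥ 0, new interval: [2.125000, 2.760000]
Iteration 3:
  c_3 = (2.125000 + 2.760000)/2 = 2.442500
  f(c_3) = f(2.442500) = 3.048176
  f(a) × f(c) < 0, new interval: [2.125000, 2.442500]
Iteration 4:
  c_4 = (2.125000 + 2.442500)/2 = 2.283750
  f(c_4) = f(2.283750) = 0.979166
  f(a) × f(c) < 0, new interval: [2.125000, 2.283750]
Iteration 5:
  c_5 = (2.125000 + 2.283750)/2 = 2.204375
  f(c_5) = f(2.204375) = 0.056757
  f(a) × f(c) < 0, new interval: [2.125000, 2.204375]

After 5 iteration(s), the approximation is c_5 = 2.204375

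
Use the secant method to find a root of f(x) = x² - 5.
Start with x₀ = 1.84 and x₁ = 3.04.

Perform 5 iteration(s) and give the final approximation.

f(x) = x² - 5
x₀ = 1.84, x₁ = 3.04

Secant formula: x_{n+1} = x_n - f(x_n)(x_n - x_{n-1})/(f(x_n) - f(x_{n-1}))

Iteration 1:
  f(1.840000) = -1.614400
  f(3.040000) = 4.241600
  x_2 = 3.040000 - 4.241600×(3.040000 - 1.840000)/(4.241600 - (-1.614400))
       = 2.170820
Iteration 2:
  f(3.040000) = 4.241600
  f(2.170820) = -0.287542
  x_3 = 2.170820 - (-0.287542)×(2.170820 - 3.040000)/(-0.287542 - 4.241600)
       = 2.226001
Iteration 3:
  f(2.170820) = -0.287542
  f(2.226001) = -0.044918
  x_4 = 2.226001 - (-0.044918)×(2.226001 - 2.170820)/(-0.044918 - (-0.287542))
       = 2.236217
Iteration 4:
  f(2.226001) = -0.044918
  f(2.236217) = 0.000668
  x_5 = 2.236217 - 0.000668×(2.236217 - 2.226001)/(0.000668 - (-0.044918))
       = 2.236068
Iteration 5:
  f(2.236217) = 0.000668
  f(2.236068) = -0.000002
  x_6 = 2.236068 - (-0.000002)×(2.236068 - 2.236217)/(-0.000002 - 0.000668)
       = 2.236068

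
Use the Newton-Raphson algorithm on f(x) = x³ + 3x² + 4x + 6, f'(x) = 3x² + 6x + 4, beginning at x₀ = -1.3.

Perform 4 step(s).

f(x) = x³ + 3x² + 4x + 6
f'(x) = 3x² + 6x + 4
x₀ = -1.3

Newton-Raphson formula: x_{n+1} = x_n - f(x_n)/f'(x_n)

Iteration 1:
  f(-1.300000) = 3.673000
  f'(-1.300000) = 1.270000
  x_1 = -1.300000 - 3.673000/1.270000 = -4.192126
Iteration 2:
  f(-4.192126) = -31.718831
  f'(-4.192126) = 31.569005
  x_2 = -4.192126 - (-31.718831)/31.569005 = -3.187380
Iteration 3:
  f(-3.187380) = -8.653187
  f'(-3.187380) = 15.353894
  x_3 = -3.187380 - (-8.653187)/15.353894 = -2.623797
Iteration 4:
  f(-2.623797) = -1.905294
  f'(-2.623797) = 8.910154
  x_4 = -2.623797 - (-1.905294)/8.910154 = -2.409963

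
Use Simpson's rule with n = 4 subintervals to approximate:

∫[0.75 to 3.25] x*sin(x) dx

f(x) = x*sin(x)
a = 0.75, b = 3.25, n = 4
h = (b - a)/n = 0.625000

Simpson's rule: (h/3)[f(x₀) + 4f(x₁) + 2f(x₂) + ... + f(xₙ)]

x_0 = 0.7500, f(x_0) = 0.511229, coefficient = 1
x_1 = 1.3750, f(x_1) = 1.348728, coefficient = 4
x_2 = 2.0000, f(x_2) = 1.818595, coefficient = 2
x_3 = 2.6250, f(x_3) = 1.296541, coefficient = 4
x_4 = 3.2500, f(x_4) = -0.351634, coefficient = 1

I ≈ (0.625000/3) × 14.377860 = 2.995387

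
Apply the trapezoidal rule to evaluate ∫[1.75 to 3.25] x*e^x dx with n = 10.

f(x) = x*e^x
a = 1.75, b = 3.25, n = 10
h = (b - a)/n = 0.150000

Trapezoidal rule: (h/2)[f(x₀) + 2f(x₁) + 2f(x₂) + ... + f(xₙ)]

x_0 = 1.7500, f(x_0) = 10.070555, coefficient = 1
x_1 = 1.9000, f(x_1) = 12.703199, coefficient = 2
x_2 = 2.0500, f(x_2) = 15.924197, coefficient = 2
x_3 = 2.2000, f(x_3) = 19.855030, coefficient = 2
x_4 = 2.3500, f(x_4) = 24.641089, coefficient = 2
x_5 = 2.5000, f(x_5) = 30.456235, coefficient = 2
x_6 = 2.6500, f(x_6) = 37.508202, coefficient = 2
x_7 = 2.8000, f(x_7) = 46.045011, coefficient = 2
x_8 = 2.9500, f(x_8) = 56.362563, coefficient = 2
x_9 = 3.1000, f(x_9) = 68.813649, coefficient = 2
x_10 = 3.2500, f(x_10) = 83.818605, coefficient = 1

I ≈ (0.150000/2) × 718.507511 = 53.888063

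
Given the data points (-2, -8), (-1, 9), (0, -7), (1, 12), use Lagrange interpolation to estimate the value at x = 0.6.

Lagrange interpolation formula:
P(x) = Σ yᵢ × Lᵢ(x)
where Lᵢ(x) = Π_{j≠i} (x - xⱼ)/(xᵢ - xⱼ)

L_0(0.6) = (0.6 - (-1))/(-2 - (-1)) × (0.6 - 0)/(-2 - 0) × (0.6 - 1)/(-2 - 1) = 0.064000
L_1(0.6) = (0.6 - (-2))/(-1 - (-2)) × (0.6 - 0)/(-1 - 0) × (0.6 - 1)/(-1 - 1) = -0.312000
L_2(0.6) = (0.6 - (-2))/(0 - (-2)) × (0.6 - (-1))/(0 - (-1)) × (0.6 - 1)/(0 - 1) = 0.832000
L_3(0.6) = (0.6 - (-2))/(1 - (-2)) × (0.6 - (-1))/(1 - (-1)) × (0.6 - 0)/(1 - 0) = 0.416000

P(0.6) = (-8)×L_0(0.6) + 9×L_1(0.6) + (-7)×L_2(0.6) + 12×L_3(0.6)
P(0.6) = -4.152000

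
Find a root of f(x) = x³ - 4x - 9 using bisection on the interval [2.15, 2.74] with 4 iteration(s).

f(x) = x³ - 4x - 9
Initial interval: [2.15, 2.74]

Iteration 1:
  c_1 = (2.150000 + 2.740000)/2 = 2.445000
  f(c_1) = f(2.445000) = -4.163729
  f(a) × f(c) ≥ 0, new interval: [2.445000, 2.740000]
Iteration 2:
  c_2 = (2.445000 + 2.740000)/2 = 2.592500
  f(c_2) = f(2.592500) = -1.945662
  f(a) × f(c) ≥ 0, new interval: [2.592500, 2.740000]
Iteration 3:
  c_3 = (2.592500 + 2.740000)/2 = 2.666250
  f(c_3) = f(2.666250) = -0.710925
  f(a) × f(c) ≥ 0, new interval: [2.666250, 2.740000]
Iteration 4:
  c_4 = (2.666250 + 2.740000)/2 = 2.703125
  f(c_4) = f(2.703125) = -0.061077
  f(a) × f(c) ≥ 0, new interval: [2.703125, 2.740000]

After 4 iteration(s), the approximation is c_4 = 2.703125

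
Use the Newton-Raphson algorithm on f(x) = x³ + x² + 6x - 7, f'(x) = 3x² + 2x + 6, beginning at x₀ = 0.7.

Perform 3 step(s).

f(x) = x³ + x² + 6x - 7
f'(x) = 3x² + 2x + 6
x₀ = 0.7

Newton-Raphson formula: x_{n+1} = x_n - f(x_n)/f'(x_n)

Iteration 1:
  f(0.700000) = -1.967000
  f'(0.700000) = 8.870000
  x_1 = 0.700000 - (-1.967000)/8.870000 = 0.921759
Iteration 2:
  f(0.921759) = 0.163354
  f'(0.921759) = 10.392435
  x_2 = 0.921759 - 0.163354/10.392435 = 0.906040
Iteration 3:
  f(0.906040) = 0.000926
  f'(0.906040) = 10.274807
  x_3 = 0.906040 - 0.000926/10.274807 = 0.905950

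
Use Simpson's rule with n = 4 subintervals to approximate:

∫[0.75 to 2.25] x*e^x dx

f(x) = x*e^x
a = 0.75, b = 2.25, n = 4
h = (b - a)/n = 0.375000

Simpson's rule: (h/3)[f(x₀) + 4f(x₁) + 2f(x₂) + ... + f(xₙ)]

x_0 = 0.7500, f(x_0) = 1.587750, coefficient = 1
x_1 = 1.1250, f(x_1) = 3.465244, coefficient = 4
x_2 = 1.5000, f(x_2) = 6.722534, coefficient = 2
x_3 = 1.8750, f(x_3) = 12.226536, coefficient = 4
x_4 = 2.2500, f(x_4) = 21.347406, coefficient = 1

I ≈ (0.375000/3) × 99.147342 = 12.393418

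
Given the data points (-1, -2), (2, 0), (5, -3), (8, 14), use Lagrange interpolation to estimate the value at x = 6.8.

Lagrange interpolation formula:
P(x) = Σ yᵢ × Lᵢ(x)
where Lᵢ(x) = Π_{j≠i} (x - xⱼ)/(xᵢ - xⱼ)

L_0(6.8) = (6.8 - 2)/(-1 - 2) × (6.8 - 5)/(-1 - 5) × (6.8 - 8)/(-1 - 8) = 0.064000
L_1(6.8) = (6.8 - (-1))/(2 - (-1)) × (6.8 - 5)/(2 - 5) × (6.8 - 8)/(2 - 8) = -0.312000
L_2(6.8) = (6.8 - (-1))/(5 - (-1)) × (6.8 - 2)/(5 - 2) × (6.8 - 8)/(5 - 8) = 0.832000
L_3(6.8) = (6.8 - (-1))/(8 - (-1)) × (6.8 - 2)/(8 - 2) × (6.8 - 5)/(8 - 5) = 0.416000

P(6.8) = (-2)×L_0(6.8) + 0×L_1(6.8) + (-3)×L_2(6.8) + 14×L_3(6.8)
P(6.8) = 3.200000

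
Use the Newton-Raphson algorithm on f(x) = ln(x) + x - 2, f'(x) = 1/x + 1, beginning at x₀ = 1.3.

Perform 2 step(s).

f(x) = ln(x) + x - 2
f'(x) = 1/x + 1
x₀ = 1.3

Newton-Raphson formula: x_{n+1} = x_n - f(x_n)/f'(x_n)

Iteration 1:
  f(1.300000) = -0.437636
  f'(1.300000) = 1.769231
  x_1 = 1.300000 - (-0.437636)/1.769231 = 1.547359
Iteration 2:
  f(1.547359) = -0.016091
  f'(1.547359) = 1.646262
  x_2 = 1.547359 - (-0.016091)/1.646262 = 1.557134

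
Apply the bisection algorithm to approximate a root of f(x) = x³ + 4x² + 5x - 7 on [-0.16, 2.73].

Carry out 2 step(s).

f(x) = x³ + 4x² + 5x - 7
Initial interval: [-0.16, 2.73]

Iteration 1:
  c_1 = (-0.160000 + 2.730000)/2 = 1.285000
  f(c_1) = f(1.285000) = 8.151724
  f(a) × f(c) < 0, new interval: [-0.160000, 1.285000]
Iteration 2:
  c_2 = (-0.160000 + 1.285000)/2 = 0.562500
  f(c_2) = f(0.562500) = -2.743896
  f(a) × f(c) ≥ 0, new interval: [0.562500, 1.285000]

After 2 iteration(s), the approximation is c_2 = 0.562500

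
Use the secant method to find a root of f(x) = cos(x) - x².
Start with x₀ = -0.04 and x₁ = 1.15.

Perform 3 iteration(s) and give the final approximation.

f(x) = cos(x) - x²
x₀ = -0.04, x₁ = 1.15

Secant formula: x_{n+1} = x_n - f(x_n)(x_n - x_{n-1})/(f(x_n) - f(x_{n-1}))

Iteration 1:
  f(-0.040000) = 0.997600
  f(1.150000) = -0.914013
  x_2 = 1.150000 - (-0.914013)×(1.150000 - (-0.040000))/(-0.914013 - 0.997600)
       = 0.581017
Iteration 2:
  f(1.150000) = -0.914013
  f(0.581017) = 0.498324
  x_3 = 0.581017 - 0.498324×(0.581017 - 1.150000)/(0.498324 - (-0.914013))
       = 0.781775
Iteration 3:
  f(0.581017) = 0.498324
  f(0.781775) = 0.098492
  x_4 = 0.781775 - 0.098492×(0.781775 - 0.581017)/(0.098492 - 0.498324)
       = 0.831228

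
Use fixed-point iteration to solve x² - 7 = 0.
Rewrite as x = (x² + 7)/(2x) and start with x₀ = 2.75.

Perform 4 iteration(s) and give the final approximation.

Equation: x² - 7 = 0
Fixed-point form: x = (x² + 7)/(2x)
x₀ = 2.75

x_1 = g(2.750000) = 2.647727
x_2 = g(2.647727) = 2.645752
x_3 = g(2.645752) = 2.645751
x_4 = g(2.645751) = 2.645751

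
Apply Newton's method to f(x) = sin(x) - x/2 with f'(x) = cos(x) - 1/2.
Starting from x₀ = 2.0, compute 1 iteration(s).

f(x) = sin(x) - x/2
f'(x) = cos(x) - 1/2
x₀ = 2.0

Newton-Raphson formula: x_{n+1} = x_n - f(x_n)/f'(x_n)

Iteration 1:
  f(2.000000) = -0.090703
  f'(2.000000) = -0.916147
  x_1 = 2.000000 - (-0.090703)/(-0.916147) = 1.900996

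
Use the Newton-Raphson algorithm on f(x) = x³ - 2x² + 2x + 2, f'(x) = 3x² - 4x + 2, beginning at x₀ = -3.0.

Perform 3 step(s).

f(x) = x³ - 2x² + 2x + 2
f'(x) = 3x² - 4x + 2
x₀ = -3.0

Newton-Raphson formula: x_{n+1} = x_n - f(x_n)/f'(x_n)

Iteration 1:
  f(-3.000000) = -49.000000
  f'(-3.000000) = 41.000000
  x_1 = -3.000000 - (-49.000000)/41.000000 = -1.804878
Iteration 2:
  f(-1.804878) = -14.004469
  f'(-1.804878) = 18.992267
  x_2 = -1.804878 - (-14.004469)/18.992267 = -1.067501
Iteration 3:
  f(-1.067501) = -3.630595
  f'(-1.067501) = 9.688675
  x_3 = -1.067501 - (-3.630595)/9.688675 = -0.692775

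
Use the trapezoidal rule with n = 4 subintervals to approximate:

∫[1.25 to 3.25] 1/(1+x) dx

f(x) = 1/(1+x)
a = 1.25, b = 3.25, n = 4
h = (b - a)/n = 0.500000

Trapezoidal rule: (h/2)[f(x₀) + 2f(x₁) + 2f(x₂) + ... + f(xₙ)]

x_0 = 1.2500, f(x_0) = 0.444444, coefficient = 1
x_1 = 1.7500, f(x_1) = 0.363636, coefficient = 2
x_2 = 2.2500, f(x_2) = 0.307692, coefficient = 2
x_3 = 2.7500, f(x_3) = 0.266667, coefficient = 2
x_4 = 3.2500, f(x_4) = 0.235294, coefficient = 1

I ≈ (0.500000/2) × 2.555729 = 0.638932
Exact value: 0.635989
Error: 0.002944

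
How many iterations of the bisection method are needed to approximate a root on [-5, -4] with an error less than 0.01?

We need (b-a)/2^n ≤ 0.01
(-4 - (-5))/2^n ≤ 0.01
1/2^n ≤ 0.01
2^n ≥ 100
n ≥ log₂(100) = 6.64
n ≥ 7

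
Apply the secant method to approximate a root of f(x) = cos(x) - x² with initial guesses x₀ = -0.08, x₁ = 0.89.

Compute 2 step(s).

f(x) = cos(x) - x²
x₀ = -0.08, x₁ = 0.89

Secant formula: x_{n+1} = x_n - f(x_n)(x_n - x_{n-1})/(f(x_n) - f(x_{n-1}))

Iteration 1:
  f(-0.080000) = 0.990402
  f(0.890000) = -0.162688
  x_2 = 0.890000 - (-0.162688)×(0.890000 - (-0.080000))/(-0.162688 - 0.990402)
       = 0.753144
Iteration 2:
  f(0.890000) = -0.162688
  f(0.753144) = 0.162316
  x_3 = 0.753144 - 0.162316×(0.753144 - 0.890000)/(0.162316 - (-0.162688))
       = 0.821494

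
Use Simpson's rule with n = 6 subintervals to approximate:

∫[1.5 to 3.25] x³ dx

f(x) = x³
a = 1.5, b = 3.25, n = 6
h = (b - a)/n = 0.291667

Simpson's rule: (h/3)[f(x₀) + 4f(x₁) + 2f(x₂) + ... + f(xₙ)]

x_0 = 1.5000, f(x_0) = 3.375000, coefficient = 1
x_1 = 1.7917, f(x_1) = 5.751374, coefficient = 4
x_2 = 2.0833, f(x_2) = 9.042245, coefficient = 2
x_3 = 2.3750, f(x_3) = 13.396484, coefficient = 4
x_4 = 2.6667, f(x_4) = 18.962963, coefficient = 2
x_5 = 2.9583, f(x_5) = 25.890553, coefficient = 4
x_6 = 3.2500, f(x_6) = 34.328125, coefficient = 1

I ≈ (0.291667/3) × 273.867188 = 26.625977
Exact value: 26.625977
Error: 0.000000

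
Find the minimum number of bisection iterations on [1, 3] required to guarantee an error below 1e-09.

We need (b-a)/2^n ≤ 1e-09
(3 - 1)/2^n ≤ 1e-09
2/2^n ≤ 1e-09
2^n ≥ 2000000000
n ≥ log₂(2000000000) = 30.90
n ≥ 31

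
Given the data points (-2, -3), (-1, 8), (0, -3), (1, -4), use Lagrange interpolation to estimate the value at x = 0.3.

Lagrange interpolation formula:
P(x) = Σ yᵢ × Lᵢ(x)
where Lᵢ(x) = Π_{j≠i} (x - xⱼ)/(xᵢ - xⱼ)

L_0(0.3) = (0.3 - (-1))/(-2 - (-1)) × (0.3 - 0)/(-2 - 0) × (0.3 - 1)/(-2 - 1) = 0.045500
L_1(0.3) = (0.3 - (-2))/(-1 - (-2)) × (0.3 - 0)/(-1 - 0) × (0.3 - 1)/(-1 - 1) = -0.241500
L_2(0.3) = (0.3 - (-2))/(0 - (-2)) × (0.3 - (-1))/(0 - (-1)) × (0.3 - 1)/(0 - 1) = 1.046500
L_3(0.3) = (0.3 - (-2))/(1 - (-2)) × (0.3 - (-1))/(1 - (-1)) × (0.3 - 0)/(1 - 0) = 0.149500

P(0.3) = (-3)×L_0(0.3) + 8×L_1(0.3) + (-3)×L_2(0.3) + (-4)×L_3(0.3)
P(0.3) = -5.806000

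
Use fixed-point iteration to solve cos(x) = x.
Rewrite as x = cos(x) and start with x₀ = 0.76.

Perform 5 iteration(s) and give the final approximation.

Equation: cos(x) = x
Fixed-point form: x = cos(x)
x₀ = 0.76

x_1 = g(0.760000) = 0.724836
x_2 = g(0.724836) = 0.748608
x_3 = g(0.748608) = 0.732637
x_4 = g(0.732637) = 0.743413
x_5 = g(0.743413) = 0.736163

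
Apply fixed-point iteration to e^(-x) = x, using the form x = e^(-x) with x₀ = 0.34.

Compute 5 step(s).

Equation: e^(-x) = x
Fixed-point form: x = e^(-x)
x₀ = 0.34

x_1 = g(0.340000) = 0.711770
x_2 = g(0.711770) = 0.490775
x_3 = g(0.490775) = 0.612152
x_4 = g(0.612152) = 0.542183
x_5 = g(0.542183) = 0.581478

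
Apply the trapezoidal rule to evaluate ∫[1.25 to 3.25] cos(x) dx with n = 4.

f(x) = cos(x)
a = 1.25, b = 3.25, n = 4
h = (b - a)/n = 0.500000

Trapezoidal rule: (h/2)[f(x₀) + 2f(x₁) + 2f(x₂) + ... + f(xₙ)]

x_0 = 1.2500, f(x_0) = 0.315322, coefficient = 1
x_1 = 1.7500, f(x_1) = -0.178246, coefficient = 2
x_2 = 2.2500, f(x_2) = -0.628174, coefficient = 2
x_3 = 2.7500, f(x_3) = -0.924302, coefficient = 2
x_4 = 3.2500, f(x_4) = -0.994130, coefficient = 1

I ≈ (0.500000/2) × -4.140251 = -1.035063
Exact value: -1.057180
Error: 0.022117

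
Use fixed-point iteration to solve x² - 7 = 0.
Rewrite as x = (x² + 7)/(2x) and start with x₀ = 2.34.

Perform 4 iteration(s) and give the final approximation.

Equation: x² - 7 = 0
Fixed-point form: x = (x² + 7)/(2x)
x₀ = 2.34

x_1 = g(2.340000) = 2.665726
x_2 = g(2.665726) = 2.645826
x_3 = g(2.645826) = 2.645751
x_4 = g(2.645751) = 2.645751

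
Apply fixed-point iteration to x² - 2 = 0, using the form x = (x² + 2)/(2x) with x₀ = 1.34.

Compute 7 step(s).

Equation: x² - 2 = 0
Fixed-point form: x = (x² + 2)/(2x)
x₀ = 1.34

x_1 = g(1.340000) = 1.416269
x_2 = g(1.416269) = 1.414215
x_3 = g(1.414215) = 1.414214
x_4 = g(1.414214) = 1.414214
x_5 = g(1.414214) = 1.414214
x_6 = g(1.414214) = 1.414214
x_7 = g(1.414214) = 1.414214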